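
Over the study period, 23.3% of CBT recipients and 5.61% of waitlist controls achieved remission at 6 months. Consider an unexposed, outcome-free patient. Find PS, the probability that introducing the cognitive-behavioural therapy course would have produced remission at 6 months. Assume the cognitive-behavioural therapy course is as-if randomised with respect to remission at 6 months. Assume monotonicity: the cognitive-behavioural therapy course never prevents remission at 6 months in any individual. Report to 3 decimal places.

p₁ = 0.233, p₀ = 0.0561.
Under exogeneity and monotonicity, PS = (p₁ − p₀) / (1 − p₀).
PS = (0.233 − 0.0561) / (1 − 0.0561) = 0.1769 / 0.9439 ≈ 0.1874

PS ≈ 0.187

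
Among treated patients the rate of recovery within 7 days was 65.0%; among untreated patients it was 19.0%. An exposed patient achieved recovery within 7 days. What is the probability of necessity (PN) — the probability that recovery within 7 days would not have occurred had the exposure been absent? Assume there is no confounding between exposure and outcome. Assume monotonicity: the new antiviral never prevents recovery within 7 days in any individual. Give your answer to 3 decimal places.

p₁ = 0.65, p₀ = 0.19.
Under exogeneity and monotonicity, PN = (p₁ − p₀) / p₁.
PN = (0.65 − 0.19) / 0.65 = 0.46 / 0.65 ≈ 0.7077

PN ≈ 0.708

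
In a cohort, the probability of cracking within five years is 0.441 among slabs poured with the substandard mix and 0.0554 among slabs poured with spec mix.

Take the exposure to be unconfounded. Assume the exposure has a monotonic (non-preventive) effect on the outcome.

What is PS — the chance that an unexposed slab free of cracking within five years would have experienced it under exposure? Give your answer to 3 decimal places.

Let p₁ = 0.441, p₀ = 0.0554.
Under exogeneity and monotonicity, PS = (p₁ − p₀) / (1 − p₀).
PS = (0.441 − 0.0554) / (1 − 0.0554) = 0.3856 / 0.9446 ≈ 0.4082

PS ≈ 0.408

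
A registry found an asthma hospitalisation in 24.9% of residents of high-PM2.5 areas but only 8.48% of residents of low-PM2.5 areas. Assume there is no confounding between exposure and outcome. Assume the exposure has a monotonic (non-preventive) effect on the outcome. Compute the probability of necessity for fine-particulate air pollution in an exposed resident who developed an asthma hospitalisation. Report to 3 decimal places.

p₁ = 0.249, p₀ = 0.0848.
Under exogeneity and monotonicity, PN = (p₁ − p₀) / p₁.
PN = (0.249 − 0.0848) / 0.249 = 0.1642 / 0.249 ≈ 0.6594

PN ≈ 0.659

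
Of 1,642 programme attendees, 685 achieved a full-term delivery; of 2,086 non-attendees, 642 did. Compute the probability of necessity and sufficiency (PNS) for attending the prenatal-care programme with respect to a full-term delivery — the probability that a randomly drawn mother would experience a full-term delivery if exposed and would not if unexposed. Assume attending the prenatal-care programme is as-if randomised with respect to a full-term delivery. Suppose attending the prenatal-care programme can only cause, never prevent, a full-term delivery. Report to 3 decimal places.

PNS ≈ 0.109

p₁ = P(outcome | exposed) = 685/1642 = 0.41717
p₀ = P(outcome | unexposed) = 642/2086 = 0.30777
Under exogeneity and monotonicity, PNS = p₁ − p₀.
PNS = 0.41717 − 0.30777 = 0.10941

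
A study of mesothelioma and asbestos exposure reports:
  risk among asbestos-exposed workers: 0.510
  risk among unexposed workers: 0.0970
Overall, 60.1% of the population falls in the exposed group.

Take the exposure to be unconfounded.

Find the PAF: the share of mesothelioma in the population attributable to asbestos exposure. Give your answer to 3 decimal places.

Let p₁ = 0.51, p₀ = 0.097.
Overall risk P(Y=1) = π·p₁ + (1−π)·p₀ = 0.601×0.51 + 0.399×0.097 = 0.34521.
Under exogeneity, PAF = [P(Y=1) − p₀] / P(Y=1).
PAF = (0.34521 − 0.097) / 0.34521 ≈ 0.7190

PAF ≈ 0.719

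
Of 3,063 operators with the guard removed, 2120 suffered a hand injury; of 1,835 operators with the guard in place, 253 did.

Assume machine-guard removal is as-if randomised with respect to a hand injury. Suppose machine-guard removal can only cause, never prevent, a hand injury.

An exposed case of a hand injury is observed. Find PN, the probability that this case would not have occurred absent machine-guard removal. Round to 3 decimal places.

PN ≈ 0.801

p₁ = P(outcome | exposed) = 2120/3063 = 0.69213
p₀ = P(outcome | unexposed) = 253/1835 = 0.13787
Under exogeneity and monotonicity, PN = (p₁ − p₀) / p₁.
PN = (0.69213 − 0.13787) / 0.69213 = 0.55426 / 0.69213 ≈ 0.8008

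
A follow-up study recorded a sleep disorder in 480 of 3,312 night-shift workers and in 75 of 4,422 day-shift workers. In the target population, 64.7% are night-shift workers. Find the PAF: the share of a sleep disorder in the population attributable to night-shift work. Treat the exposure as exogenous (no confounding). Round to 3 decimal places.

PAF ≈ 0.830

p₁ = P(outcome | exposed) = 480/3312 = 0.14493
p₀ = P(outcome | unexposed) = 75/4422 = 0.016961
Overall risk P(Y=1) = π·p₁ + (1−π)·p₀ = 0.647×0.14493 + 0.353×0.016961 = 0.099755.
Under exogeneity, PAF = [P(Y=1) − p₀] / P(Y=1).
PAF = (0.099755 − 0.016961) / 0.099755 ≈ 0.8300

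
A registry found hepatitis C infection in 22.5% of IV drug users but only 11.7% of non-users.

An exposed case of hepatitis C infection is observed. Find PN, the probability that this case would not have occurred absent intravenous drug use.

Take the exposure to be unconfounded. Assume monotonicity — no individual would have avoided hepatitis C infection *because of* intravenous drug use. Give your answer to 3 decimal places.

p₁ = 0.225, p₀ = 0.117.
Under exogeneity and monotonicity, PN = (p₁ − p₀) / p₁.
PN = (0.225 − 0.117) / 0.225 = 0.108 / 0.225 ≈ 0.4800

PN ≈ 0.480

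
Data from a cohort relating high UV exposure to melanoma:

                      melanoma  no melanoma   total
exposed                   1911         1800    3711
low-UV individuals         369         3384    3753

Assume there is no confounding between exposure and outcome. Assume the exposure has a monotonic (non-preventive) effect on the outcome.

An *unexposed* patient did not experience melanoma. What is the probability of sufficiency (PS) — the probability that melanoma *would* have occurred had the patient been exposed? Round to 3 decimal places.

p₁ = P(outcome | exposed) = 1911/3711 = 0.51496
p₀ = P(outcome | unexposed) = 369/3753 = 0.098321
Under exogeneity and monotonicity, PS = (p₁ − p₀)/(1 − p₀).
PS = (0.51496 − 0.098321) / 0.90168 ≈ 0.4621

PS ≈ 0.462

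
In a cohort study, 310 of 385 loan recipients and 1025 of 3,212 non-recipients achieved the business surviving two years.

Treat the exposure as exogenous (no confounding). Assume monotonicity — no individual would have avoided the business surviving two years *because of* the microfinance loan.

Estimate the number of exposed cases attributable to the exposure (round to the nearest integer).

p₁ = P(outcome | exposed) = 310/385 = 0.80519
p₀ = P(outcome | unexposed) = 1025/3212 = 0.31912
PN = (p₁ − p₀)/p₁ = (0.80519 − 0.31912) / 0.80519 ≈ 0.60368.
Attributable cases ≈ PN × (exposed cases) = 0.60368 × 310 ≈ 187.14.

about 187 cases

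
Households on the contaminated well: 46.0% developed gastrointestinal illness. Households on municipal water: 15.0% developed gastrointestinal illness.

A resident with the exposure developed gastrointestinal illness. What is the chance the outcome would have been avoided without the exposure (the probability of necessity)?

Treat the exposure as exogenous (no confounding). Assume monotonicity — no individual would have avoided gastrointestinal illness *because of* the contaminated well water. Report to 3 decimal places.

p₁ = 0.46, p₀ = 0.15.
Under exogeneity and monotonicity, PN = (p₁ − p₀) / p₁.
PN = (0.46 − 0.15) / 0.46 = 0.31 / 0.46 ≈ 0.6739

PN ≈ 0.674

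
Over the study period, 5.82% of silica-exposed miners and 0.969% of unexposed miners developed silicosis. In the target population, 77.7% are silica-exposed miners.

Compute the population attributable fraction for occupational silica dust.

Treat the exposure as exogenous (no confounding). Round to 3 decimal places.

p₁ = 0.0582, p₀ = 0.00969.
Overall risk P(Y=1) = π·p₁ + (1−π)·p₀ = 0.777×0.0582 + 0.223×0.00969 = 0.047382.
Under exogeneity, PAF = [P(Y=1) − p₀] / P(Y=1).
PAF = (0.047382 − 0.00969) / 0.047382 ≈ 0.7955

PAF ≈ 0.795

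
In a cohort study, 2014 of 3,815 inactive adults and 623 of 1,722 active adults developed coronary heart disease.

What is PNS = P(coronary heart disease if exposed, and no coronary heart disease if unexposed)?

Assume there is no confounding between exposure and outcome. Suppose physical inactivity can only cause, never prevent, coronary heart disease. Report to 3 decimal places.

p₁ = P(outcome | exposed) = 2014/3815 = 0.52792
p₀ = P(outcome | unexposed) = 623/1722 = 0.36179
Under exogeneity and monotonicity, PNS = p₁ − p₀.
PNS = 0.52792 − 0.36179 = 0.16613

PNS ≈ 0.166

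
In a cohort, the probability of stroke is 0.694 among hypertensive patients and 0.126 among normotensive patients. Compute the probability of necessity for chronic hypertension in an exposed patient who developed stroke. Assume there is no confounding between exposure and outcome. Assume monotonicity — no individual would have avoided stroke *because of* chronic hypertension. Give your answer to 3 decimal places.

PN ≈ 0.818

Let p₁ = 0.694, p₀ = 0.126.
Under exogeneity and monotonicity, PN = (p₁ − p₀) / p₁.
PN = (0.694 − 0.126) / 0.694 = 0.568 / 0.694 ≈ 0.8184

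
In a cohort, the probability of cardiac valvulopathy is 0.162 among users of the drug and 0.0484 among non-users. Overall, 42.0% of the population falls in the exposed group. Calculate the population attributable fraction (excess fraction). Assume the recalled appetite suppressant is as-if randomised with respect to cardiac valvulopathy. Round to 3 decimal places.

Let p₁ = 0.162, p₀ = 0.0484.
Overall risk P(Y=1) = π·p₁ + (1−π)·p₀ = 0.42×0.162 + 0.58×0.0484 = 0.096112.
Under exogeneity, PAF = [P(Y=1) − p₀] / P(Y=1).
PAF = (0.096112 − 0.0484) / 0.096112 ≈ 0.4964

PAF ≈ 0.496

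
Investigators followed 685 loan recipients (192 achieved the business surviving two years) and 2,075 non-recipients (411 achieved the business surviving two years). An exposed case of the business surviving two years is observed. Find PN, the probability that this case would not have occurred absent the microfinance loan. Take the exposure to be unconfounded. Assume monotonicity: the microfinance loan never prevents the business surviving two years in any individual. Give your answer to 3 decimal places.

p₁ = P(outcome | exposed) = 192/685 = 0.28029
p₀ = P(outcome | unexposed) = 411/2075 = 0.19807
Under exogeneity and monotonicity, PN = (p₁ − p₀) / p₁.
PN = (0.28029 − 0.19807) / 0.28029 = 0.08222 / 0.28029 ≈ 0.2933

PN ≈ 0.293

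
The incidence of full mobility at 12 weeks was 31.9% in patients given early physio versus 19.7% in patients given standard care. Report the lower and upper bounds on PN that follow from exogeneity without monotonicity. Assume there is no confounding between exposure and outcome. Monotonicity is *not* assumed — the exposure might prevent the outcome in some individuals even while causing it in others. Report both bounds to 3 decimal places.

0.382 ≤ PN ≤ 1.000

p₁ = 0.319, p₀ = 0.197.
Under exogeneity alone the bounds on PN are max{0,(p₁−p₀)/p₁} ≤ PN ≤ min{1,(1−p₀)/p₁}.
  lower = (p₁ − p₀)/p₁ = 0.122 / 0.319 ≈ 0.3824
  upper = min{1, (1 − p₀)/p₁} = 0.803 / 0.319 ≈ 2.5172 → capped at 1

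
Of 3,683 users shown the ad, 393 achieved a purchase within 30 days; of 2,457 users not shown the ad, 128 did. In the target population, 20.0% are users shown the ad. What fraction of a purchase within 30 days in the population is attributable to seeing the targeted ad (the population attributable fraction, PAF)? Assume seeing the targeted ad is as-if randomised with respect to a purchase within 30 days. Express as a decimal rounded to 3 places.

p₁ = P(outcome | exposed) = 393/3683 = 0.10671
p₀ = P(outcome | unexposed) = 128/2457 = 0.052096
Overall risk P(Y=1) = π·p₁ + (1−π)·p₀ = 0.2×0.10671 + 0.8×0.052096 = 0.063018.
Under exogeneity, PAF = [P(Y=1) − p₀] / P(Y=1).
PAF = (0.063018 − 0.052096) / 0.063018 ≈ 0.1733

PAF ≈ 0.173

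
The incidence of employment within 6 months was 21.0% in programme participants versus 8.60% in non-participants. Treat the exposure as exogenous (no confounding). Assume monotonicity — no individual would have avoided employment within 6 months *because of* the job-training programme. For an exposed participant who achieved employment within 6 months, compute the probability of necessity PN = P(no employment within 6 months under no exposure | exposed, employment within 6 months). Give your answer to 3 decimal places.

PN ≈ 0.590

p₁ = 0.21, p₀ = 0.086.
Under exogeneity and monotonicity, PN = (p₁ − p₀) / p₁.
PN = (0.21 − 0.086) / 0.21 = 0.124 / 0.21 ≈ 0.5905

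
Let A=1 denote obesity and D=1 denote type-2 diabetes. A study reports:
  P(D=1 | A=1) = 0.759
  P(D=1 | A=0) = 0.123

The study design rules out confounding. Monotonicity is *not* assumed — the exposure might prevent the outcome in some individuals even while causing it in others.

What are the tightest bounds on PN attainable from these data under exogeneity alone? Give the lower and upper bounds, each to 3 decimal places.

Let p₁ = 0.759, p₀ = 0.123.
Under exogeneity alone the bounds on PN are max{0,(p₁−p₀)/p₁} ≤ PN ≤ min{1,(1−p₀)/p₁}.
  lower = (p₁ − p₀)/p₁ = 0.636 / 0.759 ≈ 0.8379
  upper = min{1, (1 − p₀)/p₁} = 0.877 / 0.759 ≈ 1.1555 → capped at 1

0.838 ≤ PN ≤ 1.000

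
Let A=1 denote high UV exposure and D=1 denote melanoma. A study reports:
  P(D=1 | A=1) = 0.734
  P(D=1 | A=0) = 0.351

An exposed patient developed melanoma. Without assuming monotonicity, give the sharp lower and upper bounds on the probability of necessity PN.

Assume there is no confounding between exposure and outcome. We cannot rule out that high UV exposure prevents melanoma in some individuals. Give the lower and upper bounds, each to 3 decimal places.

Let p₁ = 0.734, p₀ = 0.351.
Under exogeneity alone the bounds on PN are max{0,(p₁−p₀)/p₁} ≤ PN ≤ min{1,(1−p₀)/p₁}.
  lower = (p₁ − p₀)/p₁ = 0.383 / 0.734 ≈ 0.5218
  upper = min{1, (1 − p₀)/p₁} = 0.649 / 0.734 ≈ 0.8842

0.522 ≤ PN ≤ 0.884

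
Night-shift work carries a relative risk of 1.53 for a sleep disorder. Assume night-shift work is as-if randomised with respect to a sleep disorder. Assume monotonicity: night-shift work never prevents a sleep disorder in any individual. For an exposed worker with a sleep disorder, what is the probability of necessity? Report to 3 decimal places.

Under exogeneity and monotonicity, PN = (RR − 1) / RR = 1 − 1/RR.
PN = (1.53 − 1) / 1.53 = 0.53 / 1.53 ≈ 0.3464

PN ≈ 0.346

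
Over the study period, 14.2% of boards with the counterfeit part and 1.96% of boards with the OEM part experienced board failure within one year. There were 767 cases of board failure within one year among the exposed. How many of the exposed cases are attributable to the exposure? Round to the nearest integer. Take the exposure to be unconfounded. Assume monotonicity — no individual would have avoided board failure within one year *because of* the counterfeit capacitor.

about 661 cases

p₁ = 0.142, p₀ = 0.0196.
PN = (p₁ − p₀)/p₁ = (0.142 − 0.0196) / 0.142 ≈ 0.86197.
Attributable cases ≈ PN × (exposed cases) = 0.86197 × 767 ≈ 661.13.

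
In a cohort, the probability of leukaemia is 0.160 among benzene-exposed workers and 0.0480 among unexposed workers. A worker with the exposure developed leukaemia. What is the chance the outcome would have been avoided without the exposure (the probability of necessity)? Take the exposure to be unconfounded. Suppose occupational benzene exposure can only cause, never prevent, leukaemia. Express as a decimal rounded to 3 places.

Let p₁ = 0.16, p₀ = 0.048.
Under exogeneity and monotonicity, PN = (p₁ − p₀) / p₁.
PN = (0.16 − 0.048) / 0.16 = 0.112 / 0.16 ≈ 0.7000

PN ≈ 0.700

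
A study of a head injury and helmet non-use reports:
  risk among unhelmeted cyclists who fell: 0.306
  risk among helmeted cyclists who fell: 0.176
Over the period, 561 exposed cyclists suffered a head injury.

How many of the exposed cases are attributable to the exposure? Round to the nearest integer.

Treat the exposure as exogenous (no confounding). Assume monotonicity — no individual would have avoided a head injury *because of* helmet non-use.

Let p₁ = 0.306, p₀ = 0.176.
PN = (p₁ − p₀)/p₁ = (0.306 − 0.176) / 0.306 ≈ 0.42484.
Attributable cases ≈ PN × (exposed cases) = 0.42484 × 561 ≈ 238.33.

about 238 cases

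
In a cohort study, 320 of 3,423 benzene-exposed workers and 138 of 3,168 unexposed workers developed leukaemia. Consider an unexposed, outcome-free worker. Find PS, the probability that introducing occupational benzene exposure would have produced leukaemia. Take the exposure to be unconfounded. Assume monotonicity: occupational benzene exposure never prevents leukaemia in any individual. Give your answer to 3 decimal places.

p₁ = P(outcome | exposed) = 320/3423 = 0.093485
p₀ = P(outcome | unexposed) = 138/3168 = 0.043561
Under exogeneity and monotonicity, PS = (p₁ − p₀) / (1 − p₀).
PS = (0.093485 − 0.043561) / (1 − 0.043561) = 0.049925 / 0.95644 ≈ 0.0522

PS ≈ 0.052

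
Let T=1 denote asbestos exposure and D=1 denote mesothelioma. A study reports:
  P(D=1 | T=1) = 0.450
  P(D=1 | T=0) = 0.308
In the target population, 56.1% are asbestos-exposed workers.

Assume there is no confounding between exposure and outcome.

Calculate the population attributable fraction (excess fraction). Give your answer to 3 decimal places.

Let p₁ = 0.45, p₀ = 0.308.
Overall risk P(Y=1) = π·p₁ + (1−π)·p₀ = 0.561×0.45 + 0.439×0.308 = 0.38766.
Under exogeneity, PAF = [P(Y=1) − p₀] / P(Y=1).
PAF = (0.38766 − 0.308) / 0.38766 ≈ 0.2055

PAF ≈ 0.205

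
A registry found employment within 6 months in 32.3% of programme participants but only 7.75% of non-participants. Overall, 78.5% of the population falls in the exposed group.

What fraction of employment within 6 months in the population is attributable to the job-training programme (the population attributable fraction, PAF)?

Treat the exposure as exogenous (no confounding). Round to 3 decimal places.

PAF ≈ 0.713

p₁ = 0.323, p₀ = 0.0775.
Overall risk P(Y=1) = π·p₁ + (1−π)·p₀ = 0.785×0.323 + 0.215×0.0775 = 0.27022.
Under exogeneity, PAF = [P(Y=1) − p₀] / P(Y=1).
PAF = (0.27022 − 0.0775) / 0.27022 ≈ 0.7132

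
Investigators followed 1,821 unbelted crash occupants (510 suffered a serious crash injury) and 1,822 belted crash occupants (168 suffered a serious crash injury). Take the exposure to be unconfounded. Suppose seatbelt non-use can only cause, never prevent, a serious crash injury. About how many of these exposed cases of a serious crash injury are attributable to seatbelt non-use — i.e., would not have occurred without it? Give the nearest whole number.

about 342 cases

p₁ = P(outcome | exposed) = 510/1821 = 0.28007
p₀ = P(outcome | unexposed) = 168/1822 = 0.092206
PN = (p₁ − p₀)/p₁ = (0.28007 − 0.092206) / 0.28007 ≈ 0.67077.
Attributable cases ≈ PN × (exposed cases) = 0.67077 × 510 ≈ 342.09.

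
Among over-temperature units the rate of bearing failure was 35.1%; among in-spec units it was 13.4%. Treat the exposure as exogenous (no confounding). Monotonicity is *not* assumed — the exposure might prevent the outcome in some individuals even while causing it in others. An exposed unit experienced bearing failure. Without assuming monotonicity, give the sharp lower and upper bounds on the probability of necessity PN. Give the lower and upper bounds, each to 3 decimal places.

p₁ = 0.351, p₀ = 0.134.
Under exogeneity alone the bounds on PN are max{0,(p₁−p₀)/p₁} ≤ PN ≤ min{1,(1−p₀)/p₁}.
  lower = (p₁ − p₀)/p₁ = 0.217 / 0.351 ≈ 0.6182
  upper = min{1, (1 − p₀)/p₁} = 0.866 / 0.351 ≈ 2.4672 → capped at 1

0.618 ≤ PN ≤ 1.000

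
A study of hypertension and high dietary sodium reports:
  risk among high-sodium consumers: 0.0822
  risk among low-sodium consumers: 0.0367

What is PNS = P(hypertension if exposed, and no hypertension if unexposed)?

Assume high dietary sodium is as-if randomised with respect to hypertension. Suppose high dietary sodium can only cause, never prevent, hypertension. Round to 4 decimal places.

PNS ≈ 0.0455

Let p₁ = 0.0822, p₀ = 0.0367.
Under exogeneity and monotonicity, PNS = p₁ − p₀.
PNS = 0.0822 − 0.0367 = 0.0455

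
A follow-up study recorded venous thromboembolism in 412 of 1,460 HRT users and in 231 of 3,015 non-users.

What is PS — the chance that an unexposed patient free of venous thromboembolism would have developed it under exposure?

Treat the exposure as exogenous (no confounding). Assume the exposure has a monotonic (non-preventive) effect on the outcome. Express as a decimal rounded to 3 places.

PS ≈ 0.223

p₁ = P(outcome | exposed) = 412/1460 = 0.28219
p₀ = P(outcome | unexposed) = 231/3015 = 0.076617
Under exogeneity and monotonicity, PS = (p₁ − p₀) / (1 − p₀).
PS = (0.28219 − 0.076617) / (1 − 0.076617) = 0.20557 / 0.92338 ≈ 0.2226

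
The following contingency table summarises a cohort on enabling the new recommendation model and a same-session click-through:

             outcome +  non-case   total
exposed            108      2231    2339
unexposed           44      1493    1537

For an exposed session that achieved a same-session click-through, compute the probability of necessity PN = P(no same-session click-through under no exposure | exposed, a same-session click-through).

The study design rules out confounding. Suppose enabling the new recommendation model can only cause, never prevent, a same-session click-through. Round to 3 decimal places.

p₁ = P(outcome | exposed) = 108/2339 = 0.046174
p₀ = P(outcome | unexposed) = 44/1537 = 0.028627
Under exogeneity and monotonicity, PN = (p₁ − p₀) / p₁.
PN = (0.046174 − 0.028627) / 0.046174 = 0.017546 / 0.046174 ≈ 0.3800

PN ≈ 0.380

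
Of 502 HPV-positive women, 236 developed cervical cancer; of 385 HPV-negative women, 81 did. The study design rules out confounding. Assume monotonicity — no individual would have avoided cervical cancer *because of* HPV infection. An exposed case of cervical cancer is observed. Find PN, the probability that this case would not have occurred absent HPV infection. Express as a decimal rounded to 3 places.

p₁ = P(outcome | exposed) = 236/502 = 0.47012
p₀ = P(outcome | unexposed) = 81/385 = 0.21039
Under exogeneity and monotonicity, PN = (p₁ − p₀) / p₁.
PN = (0.47012 − 0.21039) / 0.47012 = 0.25973 / 0.47012 ≈ 0.5525

PN ≈ 0.552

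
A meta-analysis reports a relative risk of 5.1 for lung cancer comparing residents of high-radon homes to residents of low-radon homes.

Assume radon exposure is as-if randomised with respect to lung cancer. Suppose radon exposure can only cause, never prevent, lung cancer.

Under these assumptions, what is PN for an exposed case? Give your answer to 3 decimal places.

PN ≈ 0.804

Under exogeneity and monotonicity, PN = (RR − 1) / RR = 1 − 1/RR.
PN = (5.1 − 1) / 5.1 = 4.1 / 5.1 ≈ 0.8039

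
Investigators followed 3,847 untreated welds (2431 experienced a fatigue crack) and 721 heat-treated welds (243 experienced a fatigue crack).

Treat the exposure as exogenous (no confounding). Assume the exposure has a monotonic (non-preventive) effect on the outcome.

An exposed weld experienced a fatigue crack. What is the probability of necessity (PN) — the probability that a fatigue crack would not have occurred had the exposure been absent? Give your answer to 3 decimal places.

p₁ = P(outcome | exposed) = 2431/3847 = 0.63192
p₀ = P(outcome | unexposed) = 243/721 = 0.33703
Under exogeneity and monotonicity, PN = (p₁ − p₀) / p₁.
PN = (0.63192 − 0.33703) / 0.63192 = 0.29489 / 0.63192 ≈ 0.4667

PN ≈ 0.467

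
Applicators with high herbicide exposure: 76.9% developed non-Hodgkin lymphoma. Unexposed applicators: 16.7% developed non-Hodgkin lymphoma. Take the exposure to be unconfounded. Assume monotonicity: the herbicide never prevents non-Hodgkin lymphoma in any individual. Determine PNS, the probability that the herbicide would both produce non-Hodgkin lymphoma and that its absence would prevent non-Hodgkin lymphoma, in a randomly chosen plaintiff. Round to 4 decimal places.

p₁ = 0.769, p₀ = 0.167.
Under exogeneity and monotonicity, PNS = p₁ − p₀.
PNS = 0.769 − 0.167 = 0.602

PNS ≈ 0.6020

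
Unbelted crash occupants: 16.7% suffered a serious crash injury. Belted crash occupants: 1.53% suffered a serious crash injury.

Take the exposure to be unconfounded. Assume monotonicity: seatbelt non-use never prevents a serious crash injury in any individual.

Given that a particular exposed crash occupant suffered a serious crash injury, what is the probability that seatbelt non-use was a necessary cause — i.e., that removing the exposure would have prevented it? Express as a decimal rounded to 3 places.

p₁ = 0.167, p₀ = 0.0153.
Under exogeneity and monotonicity, PN = (p₁ − p₀) / p₁.
PN = (0.167 − 0.0153) / 0.167 = 0.1517 / 0.167 ≈ 0.9084

PN ≈ 0.908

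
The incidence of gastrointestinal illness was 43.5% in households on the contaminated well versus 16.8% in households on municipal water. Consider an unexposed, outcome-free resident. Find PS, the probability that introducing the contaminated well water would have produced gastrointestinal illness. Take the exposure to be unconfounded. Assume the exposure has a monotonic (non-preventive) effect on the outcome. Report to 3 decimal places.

p₁ = 0.435, p₀ = 0.168.
Under exogeneity and monotonicity, PS = (p₁ − p₀) / (1 − p₀).
PS = (0.435 − 0.168) / (1 − 0.168) = 0.267 / 0.832 ≈ 0.3209

PS ≈ 0.321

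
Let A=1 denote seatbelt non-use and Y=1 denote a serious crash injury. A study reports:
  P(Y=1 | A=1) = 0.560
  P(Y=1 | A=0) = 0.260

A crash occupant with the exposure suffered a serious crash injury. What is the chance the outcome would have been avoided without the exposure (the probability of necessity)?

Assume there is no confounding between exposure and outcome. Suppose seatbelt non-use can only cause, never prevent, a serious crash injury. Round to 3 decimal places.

PN ≈ 0.536

Let p₁ = 0.56, p₀ = 0.26.
Under exogeneity and monotonicity, PN = (p₁ − p₀) / p₁.
PN = (0.56 − 0.26) / 0.56 = 0.3 / 0.56 ≈ 0.5357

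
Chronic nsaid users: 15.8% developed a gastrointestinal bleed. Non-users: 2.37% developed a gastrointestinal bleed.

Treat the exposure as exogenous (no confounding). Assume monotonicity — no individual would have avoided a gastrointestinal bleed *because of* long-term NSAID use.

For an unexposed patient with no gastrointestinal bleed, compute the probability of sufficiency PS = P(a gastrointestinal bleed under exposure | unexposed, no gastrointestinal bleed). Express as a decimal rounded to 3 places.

PS ≈ 0.138

p₁ = 0.158, p₀ = 0.0237.
Under exogeneity and monotonicity, PS = (p₁ − p₀) / (1 − p₀).
PS = (0.158 − 0.0237) / (1 − 0.0237) = 0.1343 / 0.9763 ≈ 0.1376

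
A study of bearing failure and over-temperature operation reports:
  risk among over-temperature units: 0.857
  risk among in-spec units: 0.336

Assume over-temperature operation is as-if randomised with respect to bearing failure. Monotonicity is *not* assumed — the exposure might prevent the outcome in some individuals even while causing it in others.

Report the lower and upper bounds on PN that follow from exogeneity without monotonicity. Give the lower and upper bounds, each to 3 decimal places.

0.608 ≤ PN ≤ 0.775

Let p₁ = 0.857, p₀ = 0.336.
Under exogeneity alone the bounds on PN are max{0,(p₁−p₀)/p₁} ≤ PN ≤ min{1,(1−p₀)/p₁}.
  lower = (p₁ − p₀)/p₁ = 0.521 / 0.857 ≈ 0.6079
  upper = min{1, (1 − p₀)/p₁} = 0.664 / 0.857 ≈ 0.7748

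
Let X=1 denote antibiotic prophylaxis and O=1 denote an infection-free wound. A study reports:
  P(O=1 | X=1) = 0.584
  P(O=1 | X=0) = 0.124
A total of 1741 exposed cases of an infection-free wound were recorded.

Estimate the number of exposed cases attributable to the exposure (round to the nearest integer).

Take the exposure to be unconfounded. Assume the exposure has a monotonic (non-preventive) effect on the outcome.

Let p₁ = 0.584, p₀ = 0.124.
PN = (p₁ − p₀)/p₁ = (0.584 − 0.124) / 0.584 ≈ 0.78767.
Attributable cases ≈ PN × (exposed cases) = 0.78767 × 1741 ≈ 1371.34.

about 1371 cases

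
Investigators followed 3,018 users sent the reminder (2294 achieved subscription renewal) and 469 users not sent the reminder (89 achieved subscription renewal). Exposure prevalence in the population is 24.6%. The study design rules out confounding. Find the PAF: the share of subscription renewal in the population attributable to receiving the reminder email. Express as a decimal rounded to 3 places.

p₁ = P(outcome | exposed) = 2294/3018 = 0.76011
p₀ = P(outcome | unexposed) = 89/469 = 0.18977
Overall risk P(Y=1) = π·p₁ + (1−π)·p₀ = 0.246×0.76011 + 0.754×0.18977 = 0.33007.
Under exogeneity, PAF = [P(Y=1) − p₀] / P(Y=1).
PAF = (0.33007 − 0.18977) / 0.33007 ≈ 0.4251

PAF ≈ 0.425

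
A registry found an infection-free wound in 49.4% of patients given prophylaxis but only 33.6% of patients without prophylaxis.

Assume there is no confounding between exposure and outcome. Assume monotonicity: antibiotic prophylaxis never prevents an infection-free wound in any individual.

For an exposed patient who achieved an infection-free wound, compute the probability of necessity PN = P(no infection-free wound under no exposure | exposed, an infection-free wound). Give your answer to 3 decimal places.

PN ≈ 0.320

p₁ = 0.494, p₀ = 0.336.
Under exogeneity and monotonicity, PN = (p₁ − p₀) / p₁.
PN = (0.494 − 0.336) / 0.494 = 0.158 / 0.494 ≈ 0.3198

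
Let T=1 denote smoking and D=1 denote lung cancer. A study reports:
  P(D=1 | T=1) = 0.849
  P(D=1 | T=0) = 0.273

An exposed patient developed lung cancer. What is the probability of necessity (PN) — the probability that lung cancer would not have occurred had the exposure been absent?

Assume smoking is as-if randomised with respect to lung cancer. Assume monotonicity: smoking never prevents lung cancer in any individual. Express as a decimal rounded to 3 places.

Let p₁ = 0.849, p₀ = 0.273.
Under exogeneity and monotonicity, PN = (p₁ − p₀) / p₁.
PN = (0.849 − 0.273) / 0.849 = 0.576 / 0.849 ≈ 0.6784

PN ≈ 0.678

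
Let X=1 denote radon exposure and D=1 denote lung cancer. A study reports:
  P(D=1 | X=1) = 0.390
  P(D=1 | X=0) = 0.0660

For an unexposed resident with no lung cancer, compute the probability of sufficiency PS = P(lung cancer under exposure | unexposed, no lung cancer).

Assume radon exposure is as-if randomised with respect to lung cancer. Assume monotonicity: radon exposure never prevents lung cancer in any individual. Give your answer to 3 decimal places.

PS ≈ 0.347

Let p₁ = 0.39, p₀ = 0.066.
Under exogeneity and monotonicity, PS = (p₁ − p₀) / (1 − p₀).
PS = (0.39 − 0.066) / (1 − 0.066) = 0.324 / 0.934 ≈ 0.3469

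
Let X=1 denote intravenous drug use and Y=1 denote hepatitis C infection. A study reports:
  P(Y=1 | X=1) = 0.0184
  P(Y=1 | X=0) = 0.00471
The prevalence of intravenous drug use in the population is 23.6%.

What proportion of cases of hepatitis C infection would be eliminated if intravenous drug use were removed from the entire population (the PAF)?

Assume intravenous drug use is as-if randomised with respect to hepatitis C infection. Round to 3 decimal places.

Let p₁ = 0.0184, p₀ = 0.00471.
Overall risk P(Y=1) = π·p₁ + (1−π)·p₀ = 0.236×0.0184 + 0.764×0.00471 = 0.0079408.
Under exogeneity, PAF = [P(Y=1) − p₀] / P(Y=1).
PAF = (0.0079408 − 0.00471) / 0.0079408 ≈ 0.4069

PAF ≈ 0.407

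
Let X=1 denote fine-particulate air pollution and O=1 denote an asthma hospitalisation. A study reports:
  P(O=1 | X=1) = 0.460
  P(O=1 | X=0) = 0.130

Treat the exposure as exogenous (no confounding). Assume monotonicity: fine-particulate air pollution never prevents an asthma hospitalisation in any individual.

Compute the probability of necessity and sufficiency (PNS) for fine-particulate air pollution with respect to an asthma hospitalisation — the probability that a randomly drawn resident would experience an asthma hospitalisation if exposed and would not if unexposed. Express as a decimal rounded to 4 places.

Let p₁ = 0.46, p₀ = 0.13.
Under exogeneity and monotonicity, PNS = p₁ − p₀.
PNS = 0.46 − 0.13 = 0.33

PNS ≈ 0.3300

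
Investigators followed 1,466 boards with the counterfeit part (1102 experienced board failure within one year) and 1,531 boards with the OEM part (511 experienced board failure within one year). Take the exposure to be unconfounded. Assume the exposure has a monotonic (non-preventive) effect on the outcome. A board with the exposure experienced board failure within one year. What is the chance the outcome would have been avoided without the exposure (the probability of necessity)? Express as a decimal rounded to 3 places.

p₁ = P(outcome | exposed) = 1102/1466 = 0.75171
p₀ = P(outcome | unexposed) = 511/1531 = 0.33377
Under exogeneity and monotonicity, PN = (p₁ − p₀) / p₁.
PN = (0.75171 − 0.33377) / 0.75171 = 0.41794 / 0.75171 ≈ 0.5560

PN ≈ 0.556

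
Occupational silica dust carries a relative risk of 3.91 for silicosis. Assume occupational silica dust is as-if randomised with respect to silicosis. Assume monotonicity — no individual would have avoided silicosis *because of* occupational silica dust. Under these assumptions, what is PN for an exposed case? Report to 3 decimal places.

Under exogeneity and monotonicity, PN = (RR − 1) / RR = 1 − 1/RR.
PN = (3.91 − 1) / 3.91 = 2.91 / 3.91 ≈ 0.7442

PN ≈ 0.744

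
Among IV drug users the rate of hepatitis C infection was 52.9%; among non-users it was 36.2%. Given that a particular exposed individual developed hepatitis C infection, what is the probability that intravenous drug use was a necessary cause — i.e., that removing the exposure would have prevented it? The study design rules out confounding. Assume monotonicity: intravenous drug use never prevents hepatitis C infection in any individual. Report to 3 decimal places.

PN ≈ 0.316

p₁ = 0.529, p₀ = 0.362.
Under exogeneity and monotonicity, PN = (p₁ − p₀) / p₁.
PN = (0.529 − 0.362) / 0.529 = 0.167 / 0.529 ≈ 0.3157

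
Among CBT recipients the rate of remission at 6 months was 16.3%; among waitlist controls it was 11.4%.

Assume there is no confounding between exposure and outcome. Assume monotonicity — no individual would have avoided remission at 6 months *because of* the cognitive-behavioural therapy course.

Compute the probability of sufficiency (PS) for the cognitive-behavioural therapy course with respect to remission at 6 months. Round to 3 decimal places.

PS ≈ 0.055

p₁ = 0.163, p₀ = 0.114.
Under exogeneity and monotonicity, PS = (p₁ − p₀) / (1 − p₀).
PS = (0.163 − 0.114) / (1 − 0.114) = 0.049 / 0.886 ≈ 0.0553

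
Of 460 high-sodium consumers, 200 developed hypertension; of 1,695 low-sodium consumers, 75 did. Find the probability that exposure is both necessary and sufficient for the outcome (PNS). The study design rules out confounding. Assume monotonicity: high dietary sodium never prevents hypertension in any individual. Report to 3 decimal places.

p₁ = P(outcome | exposed) = 200/460 = 0.43478
p₀ = P(outcome | unexposed) = 75/1695 = 0.044248
Under exogeneity and monotonicity, PNS = p₁ − p₀.
PNS = 0.43478 − 0.044248 = 0.39053

PNS ≈ 0.391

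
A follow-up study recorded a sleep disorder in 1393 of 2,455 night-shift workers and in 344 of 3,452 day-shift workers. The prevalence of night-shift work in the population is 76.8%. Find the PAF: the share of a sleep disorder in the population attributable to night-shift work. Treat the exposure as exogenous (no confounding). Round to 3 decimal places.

p₁ = P(outcome | exposed) = 1393/2455 = 0.56741
p₀ = P(outcome | unexposed) = 344/3452 = 0.099652
Overall risk P(Y=1) = π·p₁ + (1−π)·p₀ = 0.768×0.56741 + 0.232×0.099652 = 0.45889.
Under exogeneity, PAF = [P(Y=1) − p₀] / P(Y=1).
PAF = (0.45889 − 0.099652) / 0.45889 ≈ 0.7828

PAF ≈ 0.783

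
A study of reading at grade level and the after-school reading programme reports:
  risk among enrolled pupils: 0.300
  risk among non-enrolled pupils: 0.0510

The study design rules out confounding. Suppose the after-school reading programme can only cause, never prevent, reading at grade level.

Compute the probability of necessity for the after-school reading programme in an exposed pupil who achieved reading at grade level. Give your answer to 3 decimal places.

PN ≈ 0.830

Let p₁ = 0.3, p₀ = 0.051.
Under exogeneity and monotonicity, PN = (p₁ − p₀) / p₁.
PN = (0.3 − 0.051) / 0.3 = 0.249 / 0.3 ≈ 0.8300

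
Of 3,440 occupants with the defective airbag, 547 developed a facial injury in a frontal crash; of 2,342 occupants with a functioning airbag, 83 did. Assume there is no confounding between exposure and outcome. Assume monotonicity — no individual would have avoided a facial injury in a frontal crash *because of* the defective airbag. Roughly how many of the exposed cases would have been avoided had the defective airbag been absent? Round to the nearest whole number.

about 425 cases

p₁ = P(outcome | exposed) = 547/3440 = 0.15901
p₀ = P(outcome | unexposed) = 83/2342 = 0.03544
PN = (p₁ − p₀)/p₁ = (0.15901 − 0.03544) / 0.15901 ≈ 0.77712.
Attributable cases ≈ PN × (exposed cases) = 0.77712 × 547 ≈ 425.09.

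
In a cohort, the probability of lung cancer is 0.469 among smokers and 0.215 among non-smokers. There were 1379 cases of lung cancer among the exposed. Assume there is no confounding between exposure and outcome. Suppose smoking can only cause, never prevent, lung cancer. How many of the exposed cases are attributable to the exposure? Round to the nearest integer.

Let p₁ = 0.469, p₀ = 0.215.
PN = (p₁ − p₀)/p₁ = (0.469 − 0.215) / 0.469 ≈ 0.54158.
Attributable cases ≈ PN × (exposed cases) = 0.54158 × 1379 ≈ 746.84.

about 747 cases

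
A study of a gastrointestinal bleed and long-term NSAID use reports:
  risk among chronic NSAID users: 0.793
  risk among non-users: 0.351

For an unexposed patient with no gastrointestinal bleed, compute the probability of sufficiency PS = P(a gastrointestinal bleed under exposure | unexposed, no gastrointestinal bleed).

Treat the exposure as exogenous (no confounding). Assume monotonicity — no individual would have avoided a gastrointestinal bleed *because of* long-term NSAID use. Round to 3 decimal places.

Let p₁ = 0.793, p₀ = 0.351.
Under exogeneity and monotonicity, PS = (p₁ − p₀) / (1 − p₀).
PS = (0.793 − 0.351) / (1 − 0.351) = 0.442 / 0.649 ≈ 0.6810

PS ≈ 0.681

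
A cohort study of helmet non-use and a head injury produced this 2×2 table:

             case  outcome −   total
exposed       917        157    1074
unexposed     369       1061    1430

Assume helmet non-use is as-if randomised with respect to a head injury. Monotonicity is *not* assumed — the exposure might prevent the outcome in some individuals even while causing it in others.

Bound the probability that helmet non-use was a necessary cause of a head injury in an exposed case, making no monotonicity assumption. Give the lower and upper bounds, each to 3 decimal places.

p₁ = P(outcome | exposed) = 917/1074 = 0.85382
p₀ = P(outcome | unexposed) = 369/1430 = 0.25804
Under exogeneity alone the bounds on PN are max{0,(p₁−p₀)/p₁} ≤ PN ≤ min{1,(1−p₀)/p₁}.
  lower = (p₁ − p₀)/p₁ = 0.59578 / 0.85382 ≈ 0.6978
  upper = min{1, (1 − p₀)/p₁} = 0.74196 / 0.85382 ≈ 0.8690

0.698 ≤ PN ≤ 0.869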